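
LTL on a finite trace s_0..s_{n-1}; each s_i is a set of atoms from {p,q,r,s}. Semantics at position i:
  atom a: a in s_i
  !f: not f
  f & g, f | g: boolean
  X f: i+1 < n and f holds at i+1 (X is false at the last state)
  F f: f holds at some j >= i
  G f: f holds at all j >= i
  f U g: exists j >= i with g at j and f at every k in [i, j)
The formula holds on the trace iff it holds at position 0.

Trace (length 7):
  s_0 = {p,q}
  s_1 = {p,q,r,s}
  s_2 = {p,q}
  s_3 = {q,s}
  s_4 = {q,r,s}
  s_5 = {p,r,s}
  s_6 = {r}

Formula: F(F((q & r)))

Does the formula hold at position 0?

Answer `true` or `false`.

s_0={p,q}: F(F((q & r)))=True F((q & r))=True (q & r)=False q=True r=False
s_1={p,q,r,s}: F(F((q & r)))=True F((q & r))=True (q & r)=True q=True r=True
s_2={p,q}: F(F((q & r)))=True F((q & r))=True (q & r)=False q=True r=False
s_3={q,s}: F(F((q & r)))=True F((q & r))=True (q & r)=False q=True r=False
s_4={q,r,s}: F(F((q & r)))=True F((q & r))=True (q & r)=True q=True r=True
s_5={p,r,s}: F(F((q & r)))=False F((q & r))=False (q & r)=False q=False r=True
s_6={r}: F(F((q & r)))=False F((q & r))=False (q & r)=False q=False r=True

Answer: true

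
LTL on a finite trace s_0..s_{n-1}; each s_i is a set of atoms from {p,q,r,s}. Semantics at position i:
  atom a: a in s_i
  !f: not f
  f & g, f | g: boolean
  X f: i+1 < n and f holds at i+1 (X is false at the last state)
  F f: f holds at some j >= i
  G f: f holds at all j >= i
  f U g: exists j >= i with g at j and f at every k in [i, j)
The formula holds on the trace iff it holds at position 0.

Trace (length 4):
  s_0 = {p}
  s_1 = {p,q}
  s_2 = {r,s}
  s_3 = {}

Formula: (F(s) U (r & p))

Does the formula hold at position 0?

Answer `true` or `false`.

s_0={p}: (F(s) U (r & p))=False F(s)=True s=False (r & p)=False r=False p=True
s_1={p,q}: (F(s) U (r & p))=False F(s)=True s=False (r & p)=False r=False p=True
s_2={r,s}: (F(s) U (r & p))=False F(s)=True s=True (r & p)=False r=True p=False
s_3={}: (F(s) U (r & p))=False F(s)=False s=False (r & p)=False r=False p=False

Answer: false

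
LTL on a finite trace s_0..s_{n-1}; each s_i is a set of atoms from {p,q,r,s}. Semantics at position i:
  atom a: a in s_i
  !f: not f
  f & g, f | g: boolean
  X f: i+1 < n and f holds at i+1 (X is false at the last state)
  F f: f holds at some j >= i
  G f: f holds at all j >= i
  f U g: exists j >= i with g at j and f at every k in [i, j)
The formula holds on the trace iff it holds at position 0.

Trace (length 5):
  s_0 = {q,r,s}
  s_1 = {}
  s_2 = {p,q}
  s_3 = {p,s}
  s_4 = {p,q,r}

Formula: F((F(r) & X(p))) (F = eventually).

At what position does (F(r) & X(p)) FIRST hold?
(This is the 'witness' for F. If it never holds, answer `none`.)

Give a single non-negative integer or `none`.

Answer: 1

Derivation:
s_0={q,r,s}: (F(r) & X(p))=False F(r)=True r=True X(p)=False p=False
s_1={}: (F(r) & X(p))=True F(r)=True r=False X(p)=True p=False
s_2={p,q}: (F(r) & X(p))=True F(r)=True r=False X(p)=True p=True
s_3={p,s}: (F(r) & X(p))=True F(r)=True r=False X(p)=True p=True
s_4={p,q,r}: (F(r) & X(p))=False F(r)=True r=True X(p)=False p=True
F((F(r) & X(p))) holds; first witness at position 1.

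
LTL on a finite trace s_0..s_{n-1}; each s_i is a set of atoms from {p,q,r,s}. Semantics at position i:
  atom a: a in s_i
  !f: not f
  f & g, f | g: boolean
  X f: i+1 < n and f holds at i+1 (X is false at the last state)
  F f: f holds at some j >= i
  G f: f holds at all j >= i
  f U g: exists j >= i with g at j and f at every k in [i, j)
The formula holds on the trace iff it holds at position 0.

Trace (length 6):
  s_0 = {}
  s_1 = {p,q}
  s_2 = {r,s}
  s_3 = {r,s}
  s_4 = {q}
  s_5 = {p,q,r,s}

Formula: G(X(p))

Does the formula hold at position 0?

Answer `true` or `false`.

s_0={}: G(X(p))=False X(p)=True p=False
s_1={p,q}: G(X(p))=False X(p)=False p=True
s_2={r,s}: G(X(p))=False X(p)=False p=False
s_3={r,s}: G(X(p))=False X(p)=False p=False
s_4={q}: G(X(p))=False X(p)=True p=False
s_5={p,q,r,s}: G(X(p))=False X(p)=False p=True

Answer: false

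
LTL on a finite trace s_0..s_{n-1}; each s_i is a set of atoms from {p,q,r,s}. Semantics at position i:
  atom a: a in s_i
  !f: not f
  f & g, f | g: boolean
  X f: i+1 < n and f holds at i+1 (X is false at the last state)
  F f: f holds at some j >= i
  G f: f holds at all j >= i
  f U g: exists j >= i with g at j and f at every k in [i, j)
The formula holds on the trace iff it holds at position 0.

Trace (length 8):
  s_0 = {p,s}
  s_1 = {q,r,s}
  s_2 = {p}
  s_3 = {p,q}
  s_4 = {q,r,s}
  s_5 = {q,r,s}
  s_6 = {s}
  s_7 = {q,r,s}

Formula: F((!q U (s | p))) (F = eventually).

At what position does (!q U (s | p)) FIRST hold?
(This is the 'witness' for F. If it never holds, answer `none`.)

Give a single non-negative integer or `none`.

Answer: 0

Derivation:
s_0={p,s}: (!q U (s | p))=True !q=True q=False (s | p)=True s=True p=True
s_1={q,r,s}: (!q U (s | p))=True !q=False q=True (s | p)=True s=True p=False
s_2={p}: (!q U (s | p))=True !q=True q=False (s | p)=True s=False p=True
s_3={p,q}: (!q U (s | p))=True !q=False q=True (s | p)=True s=False p=True
s_4={q,r,s}: (!q U (s | p))=True !q=False q=True (s | p)=True s=True p=False
s_5={q,r,s}: (!q U (s | p))=True !q=False q=True (s | p)=True s=True p=False
s_6={s}: (!q U (s | p))=True !q=True q=False (s | p)=True s=True p=False
s_7={q,r,s}: (!q U (s | p))=True !q=False q=True (s | p)=True s=True p=False
F((!q U (s | p))) holds; first witness at position 0.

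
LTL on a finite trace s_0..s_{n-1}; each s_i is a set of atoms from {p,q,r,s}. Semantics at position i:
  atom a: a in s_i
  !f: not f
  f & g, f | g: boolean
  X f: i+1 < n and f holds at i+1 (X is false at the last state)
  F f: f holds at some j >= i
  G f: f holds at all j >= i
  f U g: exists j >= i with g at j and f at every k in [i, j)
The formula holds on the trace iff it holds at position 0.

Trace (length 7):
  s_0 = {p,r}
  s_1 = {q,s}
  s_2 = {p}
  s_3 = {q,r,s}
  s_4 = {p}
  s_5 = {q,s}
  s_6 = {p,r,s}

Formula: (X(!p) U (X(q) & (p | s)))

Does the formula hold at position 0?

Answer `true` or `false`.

Answer: true

Derivation:
s_0={p,r}: (X(!p) U (X(q) & (p | s)))=True X(!p)=True !p=False p=True (X(q) & (p | s))=True X(q)=True q=False (p | s)=True s=False
s_1={q,s}: (X(!p) U (X(q) & (p | s)))=False X(!p)=False !p=True p=False (X(q) & (p | s))=False X(q)=False q=True (p | s)=True s=True
s_2={p}: (X(!p) U (X(q) & (p | s)))=True X(!p)=True !p=False p=True (X(q) & (p | s))=True X(q)=True q=False (p | s)=True s=False
s_3={q,r,s}: (X(!p) U (X(q) & (p | s)))=False X(!p)=False !p=True p=False (X(q) & (p | s))=False X(q)=False q=True (p | s)=True s=True
s_4={p}: (X(!p) U (X(q) & (p | s)))=True X(!p)=True !p=False p=True (X(q) & (p | s))=True X(q)=True q=False (p | s)=True s=False
s_5={q,s}: (X(!p) U (X(q) & (p | s)))=False X(!p)=False !p=True p=False (X(q) & (p | s))=False X(q)=False q=True (p | s)=True s=True
s_6={p,r,s}: (X(!p) U (X(q) & (p | s)))=False X(!p)=False !p=False p=True (X(q) & (p | s))=False X(q)=False q=False (p | s)=True s=True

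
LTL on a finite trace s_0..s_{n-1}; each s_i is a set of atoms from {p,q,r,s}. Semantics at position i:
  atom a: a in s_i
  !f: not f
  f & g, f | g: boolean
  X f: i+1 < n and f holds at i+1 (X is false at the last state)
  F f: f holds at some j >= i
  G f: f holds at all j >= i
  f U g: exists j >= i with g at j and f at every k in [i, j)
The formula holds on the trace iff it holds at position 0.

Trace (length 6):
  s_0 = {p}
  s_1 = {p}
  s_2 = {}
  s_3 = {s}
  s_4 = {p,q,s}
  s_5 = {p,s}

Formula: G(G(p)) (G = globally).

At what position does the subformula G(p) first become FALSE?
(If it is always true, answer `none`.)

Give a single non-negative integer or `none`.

s_0={p}: G(p)=False p=True
s_1={p}: G(p)=False p=True
s_2={}: G(p)=False p=False
s_3={s}: G(p)=False p=False
s_4={p,q,s}: G(p)=True p=True
s_5={p,s}: G(p)=True p=True
G(G(p)) holds globally = False
First violation at position 0.

Answer: 0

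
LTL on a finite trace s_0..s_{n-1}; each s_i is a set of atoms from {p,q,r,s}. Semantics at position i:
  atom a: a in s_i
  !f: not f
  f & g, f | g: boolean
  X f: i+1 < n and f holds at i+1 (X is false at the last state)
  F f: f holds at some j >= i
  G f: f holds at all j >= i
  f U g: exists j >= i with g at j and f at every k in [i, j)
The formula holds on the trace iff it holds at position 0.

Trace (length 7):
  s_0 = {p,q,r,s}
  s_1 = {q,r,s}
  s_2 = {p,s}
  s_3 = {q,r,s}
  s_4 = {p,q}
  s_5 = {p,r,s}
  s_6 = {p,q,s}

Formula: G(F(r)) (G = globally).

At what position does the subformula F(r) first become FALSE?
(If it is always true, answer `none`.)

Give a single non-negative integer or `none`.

Answer: 6

Derivation:
s_0={p,q,r,s}: F(r)=True r=True
s_1={q,r,s}: F(r)=True r=True
s_2={p,s}: F(r)=True r=False
s_3={q,r,s}: F(r)=True r=True
s_4={p,q}: F(r)=True r=False
s_5={p,r,s}: F(r)=True r=True
s_6={p,q,s}: F(r)=False r=False
G(F(r)) holds globally = False
First violation at position 6.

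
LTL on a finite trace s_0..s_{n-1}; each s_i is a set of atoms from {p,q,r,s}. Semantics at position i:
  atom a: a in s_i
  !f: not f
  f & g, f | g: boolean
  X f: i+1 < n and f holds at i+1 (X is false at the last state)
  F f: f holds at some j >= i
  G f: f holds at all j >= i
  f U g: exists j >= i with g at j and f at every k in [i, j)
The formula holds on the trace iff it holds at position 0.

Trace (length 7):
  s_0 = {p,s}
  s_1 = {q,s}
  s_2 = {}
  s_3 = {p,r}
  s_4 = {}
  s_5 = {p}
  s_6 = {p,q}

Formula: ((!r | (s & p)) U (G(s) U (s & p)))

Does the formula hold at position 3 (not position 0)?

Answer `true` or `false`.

Answer: false

Derivation:
s_0={p,s}: ((!r | (s & p)) U (G(s) U (s & p)))=True (!r | (s & p))=True !r=True r=False (s & p)=True s=True p=True (G(s) U (s & p))=True G(s)=False
s_1={q,s}: ((!r | (s & p)) U (G(s) U (s & p)))=False (!r | (s & p))=True !r=True r=False (s & p)=False s=True p=False (G(s) U (s & p))=False G(s)=False
s_2={}: ((!r | (s & p)) U (G(s) U (s & p)))=False (!r | (s & p))=True !r=True r=False (s & p)=False s=False p=False (G(s) U (s & p))=False G(s)=False
s_3={p,r}: ((!r | (s & p)) U (G(s) U (s & p)))=False (!r | (s & p))=False !r=False r=True (s & p)=False s=False p=True (G(s) U (s & p))=False G(s)=False
s_4={}: ((!r | (s & p)) U (G(s) U (s & p)))=False (!r | (s & p))=True !r=True r=False (s & p)=False s=False p=False (G(s) U (s & p))=False G(s)=False
s_5={p}: ((!r | (s & p)) U (G(s) U (s & p)))=False (!r | (s & p))=True !r=True r=False (s & p)=False s=False p=True (G(s) U (s & p))=False G(s)=False
s_6={p,q}: ((!r | (s & p)) U (G(s) U (s & p)))=False (!r | (s & p))=True !r=True r=False (s & p)=False s=False p=True (G(s) U (s & p))=False G(s)=False
Evaluating at position 3: result = False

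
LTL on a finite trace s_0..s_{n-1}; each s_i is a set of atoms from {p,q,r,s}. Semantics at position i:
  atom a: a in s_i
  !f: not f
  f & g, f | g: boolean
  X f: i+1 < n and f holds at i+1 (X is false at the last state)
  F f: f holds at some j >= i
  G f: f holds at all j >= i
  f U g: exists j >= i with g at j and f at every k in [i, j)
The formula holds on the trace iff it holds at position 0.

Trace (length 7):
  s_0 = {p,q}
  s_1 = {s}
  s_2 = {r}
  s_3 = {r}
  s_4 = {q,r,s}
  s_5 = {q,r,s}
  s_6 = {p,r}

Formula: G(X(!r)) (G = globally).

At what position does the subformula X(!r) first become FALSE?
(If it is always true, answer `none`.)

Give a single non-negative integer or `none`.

s_0={p,q}: X(!r)=True !r=True r=False
s_1={s}: X(!r)=False !r=True r=False
s_2={r}: X(!r)=False !r=False r=True
s_3={r}: X(!r)=False !r=False r=True
s_4={q,r,s}: X(!r)=False !r=False r=True
s_5={q,r,s}: X(!r)=False !r=False r=True
s_6={p,r}: X(!r)=False !r=False r=True
G(X(!r)) holds globally = False
First violation at position 1.

Answer: 1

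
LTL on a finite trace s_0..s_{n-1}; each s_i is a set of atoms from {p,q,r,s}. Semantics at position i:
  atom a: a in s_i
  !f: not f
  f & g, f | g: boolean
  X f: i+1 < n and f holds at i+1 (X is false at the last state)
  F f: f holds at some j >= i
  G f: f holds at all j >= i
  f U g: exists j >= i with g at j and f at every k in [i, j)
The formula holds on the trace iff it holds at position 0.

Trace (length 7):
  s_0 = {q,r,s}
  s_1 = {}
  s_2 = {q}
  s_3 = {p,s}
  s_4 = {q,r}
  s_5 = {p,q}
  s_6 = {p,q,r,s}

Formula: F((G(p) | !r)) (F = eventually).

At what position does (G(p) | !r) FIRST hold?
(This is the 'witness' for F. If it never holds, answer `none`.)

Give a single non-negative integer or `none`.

Answer: 1

Derivation:
s_0={q,r,s}: (G(p) | !r)=False G(p)=False p=False !r=False r=True
s_1={}: (G(p) | !r)=True G(p)=False p=False !r=True r=False
s_2={q}: (G(p) | !r)=True G(p)=False p=False !r=True r=False
s_3={p,s}: (G(p) | !r)=True G(p)=False p=True !r=True r=False
s_4={q,r}: (G(p) | !r)=False G(p)=False p=False !r=False r=True
s_5={p,q}: (G(p) | !r)=True G(p)=True p=True !r=True r=False
s_6={p,q,r,s}: (G(p) | !r)=True G(p)=True p=True !r=False r=True
F((G(p) | !r)) holds; first witness at position 1.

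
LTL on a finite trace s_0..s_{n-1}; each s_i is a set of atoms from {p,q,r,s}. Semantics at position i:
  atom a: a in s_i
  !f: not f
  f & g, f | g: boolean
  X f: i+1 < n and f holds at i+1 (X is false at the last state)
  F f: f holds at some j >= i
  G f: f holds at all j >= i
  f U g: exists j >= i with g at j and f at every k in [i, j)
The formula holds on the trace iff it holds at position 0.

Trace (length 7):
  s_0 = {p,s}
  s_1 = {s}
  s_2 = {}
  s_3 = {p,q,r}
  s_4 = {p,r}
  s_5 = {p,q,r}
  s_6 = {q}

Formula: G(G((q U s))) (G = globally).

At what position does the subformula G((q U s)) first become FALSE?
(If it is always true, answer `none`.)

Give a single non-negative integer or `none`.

s_0={p,s}: G((q U s))=False (q U s)=True q=False s=True
s_1={s}: G((q U s))=False (q U s)=True q=False s=True
s_2={}: G((q U s))=False (q U s)=False q=False s=False
s_3={p,q,r}: G((q U s))=False (q U s)=False q=True s=False
s_4={p,r}: G((q U s))=False (q U s)=False q=False s=False
s_5={p,q,r}: G((q U s))=False (q U s)=False q=True s=False
s_6={q}: G((q U s))=False (q U s)=False q=True s=False
G(G((q U s))) holds globally = False
First violation at position 0.

Answer: 0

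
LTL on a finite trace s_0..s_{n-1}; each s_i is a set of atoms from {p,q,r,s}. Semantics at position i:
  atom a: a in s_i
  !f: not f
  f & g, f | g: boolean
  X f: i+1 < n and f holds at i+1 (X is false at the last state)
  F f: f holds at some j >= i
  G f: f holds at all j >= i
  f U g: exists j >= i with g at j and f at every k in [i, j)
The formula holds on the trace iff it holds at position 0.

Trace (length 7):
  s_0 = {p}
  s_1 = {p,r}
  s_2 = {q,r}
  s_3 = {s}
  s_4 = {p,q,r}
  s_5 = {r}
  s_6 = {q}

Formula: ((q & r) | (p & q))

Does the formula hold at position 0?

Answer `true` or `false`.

s_0={p}: ((q & r) | (p & q))=False (q & r)=False q=False r=False (p & q)=False p=True
s_1={p,r}: ((q & r) | (p & q))=False (q & r)=False q=False r=True (p & q)=False p=True
s_2={q,r}: ((q & r) | (p & q))=True (q & r)=True q=True r=True (p & q)=False p=False
s_3={s}: ((q & r) | (p & q))=False (q & r)=False q=False r=False (p & q)=False p=False
s_4={p,q,r}: ((q & r) | (p & q))=True (q & r)=True q=True r=True (p & q)=True p=True
s_5={r}: ((q & r) | (p & q))=False (q & r)=False q=False r=True (p & q)=False p=False
s_6={q}: ((q & r) | (p & q))=False (q & r)=False q=True r=False (p & q)=False p=False

Answer: false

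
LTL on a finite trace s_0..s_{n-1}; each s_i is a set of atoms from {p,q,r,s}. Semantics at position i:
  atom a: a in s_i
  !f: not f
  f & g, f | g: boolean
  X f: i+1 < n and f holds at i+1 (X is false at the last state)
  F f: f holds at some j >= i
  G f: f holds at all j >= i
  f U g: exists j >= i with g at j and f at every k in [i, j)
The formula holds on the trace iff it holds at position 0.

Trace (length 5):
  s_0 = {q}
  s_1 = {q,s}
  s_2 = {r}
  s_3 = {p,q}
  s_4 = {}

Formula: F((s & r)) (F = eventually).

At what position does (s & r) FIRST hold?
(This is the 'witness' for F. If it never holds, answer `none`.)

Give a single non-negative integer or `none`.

Answer: none

Derivation:
s_0={q}: (s & r)=False s=False r=False
s_1={q,s}: (s & r)=False s=True r=False
s_2={r}: (s & r)=False s=False r=True
s_3={p,q}: (s & r)=False s=False r=False
s_4={}: (s & r)=False s=False r=False
F((s & r)) does not hold (no witness exists).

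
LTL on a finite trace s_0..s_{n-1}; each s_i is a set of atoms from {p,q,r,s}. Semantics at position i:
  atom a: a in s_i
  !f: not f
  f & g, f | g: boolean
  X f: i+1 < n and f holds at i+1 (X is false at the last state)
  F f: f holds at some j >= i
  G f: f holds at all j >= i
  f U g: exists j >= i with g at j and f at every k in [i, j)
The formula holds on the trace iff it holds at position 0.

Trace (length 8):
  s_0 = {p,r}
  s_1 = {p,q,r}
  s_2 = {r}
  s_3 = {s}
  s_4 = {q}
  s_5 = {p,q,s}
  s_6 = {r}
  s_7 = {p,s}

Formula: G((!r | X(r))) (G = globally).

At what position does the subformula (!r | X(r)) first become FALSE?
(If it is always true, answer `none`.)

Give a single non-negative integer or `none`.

Answer: 2

Derivation:
s_0={p,r}: (!r | X(r))=True !r=False r=True X(r)=True
s_1={p,q,r}: (!r | X(r))=True !r=False r=True X(r)=True
s_2={r}: (!r | X(r))=False !r=False r=True X(r)=False
s_3={s}: (!r | X(r))=True !r=True r=False X(r)=False
s_4={q}: (!r | X(r))=True !r=True r=False X(r)=False
s_5={p,q,s}: (!r | X(r))=True !r=True r=False X(r)=True
s_6={r}: (!r | X(r))=False !r=False r=True X(r)=False
s_7={p,s}: (!r | X(r))=True !r=True r=False X(r)=False
G((!r | X(r))) holds globally = False
First violation at position 2.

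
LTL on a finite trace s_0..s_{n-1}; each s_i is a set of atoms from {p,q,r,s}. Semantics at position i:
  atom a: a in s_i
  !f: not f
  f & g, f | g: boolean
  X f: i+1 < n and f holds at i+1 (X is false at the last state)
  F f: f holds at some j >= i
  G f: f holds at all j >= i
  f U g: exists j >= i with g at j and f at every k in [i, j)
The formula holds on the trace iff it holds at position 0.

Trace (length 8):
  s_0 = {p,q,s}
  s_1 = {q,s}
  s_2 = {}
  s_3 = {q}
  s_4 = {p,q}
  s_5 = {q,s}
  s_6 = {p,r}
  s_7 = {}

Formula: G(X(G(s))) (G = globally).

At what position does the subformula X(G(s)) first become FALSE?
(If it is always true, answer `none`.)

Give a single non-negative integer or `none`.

Answer: 0

Derivation:
s_0={p,q,s}: X(G(s))=False G(s)=False s=True
s_1={q,s}: X(G(s))=False G(s)=False s=True
s_2={}: X(G(s))=False G(s)=False s=False
s_3={q}: X(G(s))=False G(s)=False s=False
s_4={p,q}: X(G(s))=False G(s)=False s=False
s_5={q,s}: X(G(s))=False G(s)=False s=True
s_6={p,r}: X(G(s))=False G(s)=False s=False
s_7={}: X(G(s))=False G(s)=False s=False
G(X(G(s))) holds globally = False
First violation at position 0.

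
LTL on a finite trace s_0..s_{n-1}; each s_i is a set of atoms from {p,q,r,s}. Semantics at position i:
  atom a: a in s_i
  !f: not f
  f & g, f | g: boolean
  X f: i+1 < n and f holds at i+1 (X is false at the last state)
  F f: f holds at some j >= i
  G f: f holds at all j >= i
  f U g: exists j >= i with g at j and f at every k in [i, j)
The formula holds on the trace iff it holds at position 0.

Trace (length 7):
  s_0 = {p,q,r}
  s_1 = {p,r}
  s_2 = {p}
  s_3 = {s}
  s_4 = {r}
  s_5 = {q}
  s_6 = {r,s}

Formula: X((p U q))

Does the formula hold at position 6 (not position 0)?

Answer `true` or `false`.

s_0={p,q,r}: X((p U q))=False (p U q)=True p=True q=True
s_1={p,r}: X((p U q))=False (p U q)=False p=True q=False
s_2={p}: X((p U q))=False (p U q)=False p=True q=False
s_3={s}: X((p U q))=False (p U q)=False p=False q=False
s_4={r}: X((p U q))=True (p U q)=False p=False q=False
s_5={q}: X((p U q))=False (p U q)=True p=False q=True
s_6={r,s}: X((p U q))=False (p U q)=False p=False q=False
Evaluating at position 6: result = False

Answer: false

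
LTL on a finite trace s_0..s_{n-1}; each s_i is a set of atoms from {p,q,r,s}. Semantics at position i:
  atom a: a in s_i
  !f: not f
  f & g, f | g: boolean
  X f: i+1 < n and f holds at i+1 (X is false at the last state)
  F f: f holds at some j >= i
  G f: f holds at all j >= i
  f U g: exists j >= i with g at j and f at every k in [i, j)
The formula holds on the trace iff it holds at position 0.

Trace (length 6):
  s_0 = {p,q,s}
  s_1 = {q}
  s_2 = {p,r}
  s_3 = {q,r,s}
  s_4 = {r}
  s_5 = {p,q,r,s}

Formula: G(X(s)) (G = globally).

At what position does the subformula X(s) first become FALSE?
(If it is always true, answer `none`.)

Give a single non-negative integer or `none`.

s_0={p,q,s}: X(s)=False s=True
s_1={q}: X(s)=False s=False
s_2={p,r}: X(s)=True s=False
s_3={q,r,s}: X(s)=False s=True
s_4={r}: X(s)=True s=False
s_5={p,q,r,s}: X(s)=False s=True
G(X(s)) holds globally = False
First violation at position 0.

Answer: 0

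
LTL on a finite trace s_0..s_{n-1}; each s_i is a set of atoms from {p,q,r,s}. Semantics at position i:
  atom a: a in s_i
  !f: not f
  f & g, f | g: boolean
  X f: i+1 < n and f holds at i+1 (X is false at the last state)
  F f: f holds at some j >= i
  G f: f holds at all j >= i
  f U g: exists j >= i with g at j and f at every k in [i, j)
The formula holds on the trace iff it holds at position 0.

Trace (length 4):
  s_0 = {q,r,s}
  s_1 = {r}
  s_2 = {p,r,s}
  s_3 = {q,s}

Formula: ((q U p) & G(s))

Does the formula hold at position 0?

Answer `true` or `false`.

s_0={q,r,s}: ((q U p) & G(s))=False (q U p)=False q=True p=False G(s)=False s=True
s_1={r}: ((q U p) & G(s))=False (q U p)=False q=False p=False G(s)=False s=False
s_2={p,r,s}: ((q U p) & G(s))=True (q U p)=True q=False p=True G(s)=True s=True
s_3={q,s}: ((q U p) & G(s))=False (q U p)=False q=True p=False G(s)=True s=True

Answer: false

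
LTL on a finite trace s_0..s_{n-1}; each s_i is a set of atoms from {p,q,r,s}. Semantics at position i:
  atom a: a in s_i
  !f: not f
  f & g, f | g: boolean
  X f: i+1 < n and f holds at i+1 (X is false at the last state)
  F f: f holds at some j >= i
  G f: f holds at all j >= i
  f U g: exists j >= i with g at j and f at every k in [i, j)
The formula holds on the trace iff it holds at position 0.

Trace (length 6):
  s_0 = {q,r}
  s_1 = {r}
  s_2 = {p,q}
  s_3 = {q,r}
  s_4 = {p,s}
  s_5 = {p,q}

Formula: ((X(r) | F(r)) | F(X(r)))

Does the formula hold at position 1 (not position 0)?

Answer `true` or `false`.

s_0={q,r}: ((X(r) | F(r)) | F(X(r)))=True (X(r) | F(r))=True X(r)=True r=True F(r)=True F(X(r))=True
s_1={r}: ((X(r) | F(r)) | F(X(r)))=True (X(r) | F(r))=True X(r)=False r=True F(r)=True F(X(r))=True
s_2={p,q}: ((X(r) | F(r)) | F(X(r)))=True (X(r) | F(r))=True X(r)=True r=False F(r)=True F(X(r))=True
s_3={q,r}: ((X(r) | F(r)) | F(X(r)))=True (X(r) | F(r))=True X(r)=False r=True F(r)=True F(X(r))=False
s_4={p,s}: ((X(r) | F(r)) | F(X(r)))=False (X(r) | F(r))=False X(r)=False r=False F(r)=False F(X(r))=False
s_5={p,q}: ((X(r) | F(r)) | F(X(r)))=False (X(r) | F(r))=False X(r)=False r=False F(r)=False F(X(r))=False
Evaluating at position 1: result = True

Answer: true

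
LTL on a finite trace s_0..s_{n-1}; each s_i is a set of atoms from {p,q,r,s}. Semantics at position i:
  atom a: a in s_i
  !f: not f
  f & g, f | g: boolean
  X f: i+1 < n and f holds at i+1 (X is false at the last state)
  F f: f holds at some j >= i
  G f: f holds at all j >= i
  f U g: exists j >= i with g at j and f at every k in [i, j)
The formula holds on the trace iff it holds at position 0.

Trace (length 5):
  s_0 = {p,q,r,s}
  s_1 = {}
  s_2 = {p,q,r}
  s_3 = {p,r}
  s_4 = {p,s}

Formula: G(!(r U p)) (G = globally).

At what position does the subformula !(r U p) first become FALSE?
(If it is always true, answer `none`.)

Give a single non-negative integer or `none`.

s_0={p,q,r,s}: !(r U p)=False (r U p)=True r=True p=True
s_1={}: !(r U p)=True (r U p)=False r=False p=False
s_2={p,q,r}: !(r U p)=False (r U p)=True r=True p=True
s_3={p,r}: !(r U p)=False (r U p)=True r=True p=True
s_4={p,s}: !(r U p)=False (r U p)=True r=False p=True
G(!(r U p)) holds globally = False
First violation at position 0.

Answer: 0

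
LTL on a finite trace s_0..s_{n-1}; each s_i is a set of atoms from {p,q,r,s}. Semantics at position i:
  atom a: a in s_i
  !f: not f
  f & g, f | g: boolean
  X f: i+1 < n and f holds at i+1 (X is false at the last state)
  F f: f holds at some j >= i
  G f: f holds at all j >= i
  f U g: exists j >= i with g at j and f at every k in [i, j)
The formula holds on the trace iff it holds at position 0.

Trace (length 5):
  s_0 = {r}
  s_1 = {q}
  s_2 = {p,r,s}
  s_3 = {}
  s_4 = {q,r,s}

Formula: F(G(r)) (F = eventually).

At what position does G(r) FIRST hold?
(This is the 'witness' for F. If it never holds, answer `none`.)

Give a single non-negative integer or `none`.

Answer: 4

Derivation:
s_0={r}: G(r)=False r=True
s_1={q}: G(r)=False r=False
s_2={p,r,s}: G(r)=False r=True
s_3={}: G(r)=False r=False
s_4={q,r,s}: G(r)=True r=True
F(G(r)) holds; first witness at position 4.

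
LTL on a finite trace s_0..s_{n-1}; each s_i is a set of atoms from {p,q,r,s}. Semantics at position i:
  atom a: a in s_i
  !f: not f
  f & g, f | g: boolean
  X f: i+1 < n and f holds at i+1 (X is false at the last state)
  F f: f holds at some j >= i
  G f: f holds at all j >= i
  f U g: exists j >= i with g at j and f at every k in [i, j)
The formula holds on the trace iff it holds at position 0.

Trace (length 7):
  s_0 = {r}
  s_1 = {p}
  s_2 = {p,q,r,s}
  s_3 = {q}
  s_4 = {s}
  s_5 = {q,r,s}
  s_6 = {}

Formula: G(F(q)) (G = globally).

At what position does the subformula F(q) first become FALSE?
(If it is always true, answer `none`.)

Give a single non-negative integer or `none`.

Answer: 6

Derivation:
s_0={r}: F(q)=True q=False
s_1={p}: F(q)=True q=False
s_2={p,q,r,s}: F(q)=True q=True
s_3={q}: F(q)=True q=True
s_4={s}: F(q)=True q=False
s_5={q,r,s}: F(q)=True q=True
s_6={}: F(q)=False q=False
G(F(q)) holds globally = False
First violation at position 6.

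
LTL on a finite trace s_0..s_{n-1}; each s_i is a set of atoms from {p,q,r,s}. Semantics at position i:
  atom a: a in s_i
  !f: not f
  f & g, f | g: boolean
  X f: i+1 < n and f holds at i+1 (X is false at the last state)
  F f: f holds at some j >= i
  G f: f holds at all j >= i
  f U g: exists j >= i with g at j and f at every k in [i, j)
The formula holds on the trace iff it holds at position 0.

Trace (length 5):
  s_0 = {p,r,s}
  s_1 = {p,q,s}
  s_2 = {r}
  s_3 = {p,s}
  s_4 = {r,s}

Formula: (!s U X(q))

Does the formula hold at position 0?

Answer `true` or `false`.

s_0={p,r,s}: (!s U X(q))=True !s=False s=True X(q)=True q=False
s_1={p,q,s}: (!s U X(q))=False !s=False s=True X(q)=False q=True
s_2={r}: (!s U X(q))=False !s=True s=False X(q)=False q=False
s_3={p,s}: (!s U X(q))=False !s=False s=True X(q)=False q=False
s_4={r,s}: (!s U X(q))=False !s=False s=True X(q)=False q=False

Answer: true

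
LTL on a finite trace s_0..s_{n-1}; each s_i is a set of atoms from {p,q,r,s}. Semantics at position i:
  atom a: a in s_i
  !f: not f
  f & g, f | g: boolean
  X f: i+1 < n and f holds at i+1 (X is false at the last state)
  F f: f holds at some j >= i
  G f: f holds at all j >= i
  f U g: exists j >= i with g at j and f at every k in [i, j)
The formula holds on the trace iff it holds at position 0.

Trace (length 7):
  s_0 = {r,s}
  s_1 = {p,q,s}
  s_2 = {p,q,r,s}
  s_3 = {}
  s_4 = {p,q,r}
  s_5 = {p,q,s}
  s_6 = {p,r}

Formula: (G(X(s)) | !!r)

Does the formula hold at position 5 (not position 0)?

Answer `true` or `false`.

Answer: false

Derivation:
s_0={r,s}: (G(X(s)) | !!r)=True G(X(s))=False X(s)=True s=True !!r=True !r=False r=True
s_1={p,q,s}: (G(X(s)) | !!r)=False G(X(s))=False X(s)=True s=True !!r=False !r=True r=False
s_2={p,q,r,s}: (G(X(s)) | !!r)=True G(X(s))=False X(s)=False s=True !!r=True !r=False r=True
s_3={}: (G(X(s)) | !!r)=False G(X(s))=False X(s)=False s=False !!r=False !r=True r=False
s_4={p,q,r}: (G(X(s)) | !!r)=True G(X(s))=False X(s)=True s=False !!r=True !r=False r=True
s_5={p,q,s}: (G(X(s)) | !!r)=False G(X(s))=False X(s)=False s=True !!r=False !r=True r=False
s_6={p,r}: (G(X(s)) | !!r)=True G(X(s))=False X(s)=False s=False !!r=True !r=False r=True
Evaluating at position 5: result = False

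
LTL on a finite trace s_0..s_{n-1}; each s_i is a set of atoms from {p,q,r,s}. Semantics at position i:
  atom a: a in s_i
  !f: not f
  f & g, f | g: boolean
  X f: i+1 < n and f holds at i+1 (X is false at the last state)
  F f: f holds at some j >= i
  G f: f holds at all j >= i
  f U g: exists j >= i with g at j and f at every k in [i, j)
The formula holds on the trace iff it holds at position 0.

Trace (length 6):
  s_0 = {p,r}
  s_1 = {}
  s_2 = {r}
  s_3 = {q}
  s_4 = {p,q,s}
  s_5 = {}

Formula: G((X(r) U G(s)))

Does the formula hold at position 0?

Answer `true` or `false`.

s_0={p,r}: G((X(r) U G(s)))=False (X(r) U G(s))=False X(r)=False r=True G(s)=False s=False
s_1={}: G((X(r) U G(s)))=False (X(r) U G(s))=False X(r)=True r=False G(s)=False s=False
s_2={r}: G((X(r) U G(s)))=False (X(r) U G(s))=False X(r)=False r=True G(s)=False s=False
s_3={q}: G((X(r) U G(s)))=False (X(r) U G(s))=False X(r)=False r=False G(s)=False s=False
s_4={p,q,s}: G((X(r) U G(s)))=False (X(r) U G(s))=False X(r)=False r=False G(s)=False s=True
s_5={}: G((X(r) U G(s)))=False (X(r) U G(s))=False X(r)=False r=False G(s)=False s=False

Answer: false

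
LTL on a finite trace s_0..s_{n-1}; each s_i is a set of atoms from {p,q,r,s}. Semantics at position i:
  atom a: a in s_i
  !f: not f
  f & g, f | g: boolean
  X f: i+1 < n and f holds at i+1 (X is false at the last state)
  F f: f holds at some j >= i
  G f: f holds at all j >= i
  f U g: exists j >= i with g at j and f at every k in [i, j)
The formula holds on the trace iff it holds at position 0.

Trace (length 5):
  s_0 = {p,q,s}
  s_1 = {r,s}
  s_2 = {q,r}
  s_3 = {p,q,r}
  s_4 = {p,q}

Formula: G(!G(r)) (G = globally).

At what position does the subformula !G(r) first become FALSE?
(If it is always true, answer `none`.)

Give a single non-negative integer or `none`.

s_0={p,q,s}: !G(r)=True G(r)=False r=False
s_1={r,s}: !G(r)=True G(r)=False r=True
s_2={q,r}: !G(r)=True G(r)=False r=True
s_3={p,q,r}: !G(r)=True G(r)=False r=True
s_4={p,q}: !G(r)=True G(r)=False r=False
G(!G(r)) holds globally = True
No violation — formula holds at every position.

Answer: none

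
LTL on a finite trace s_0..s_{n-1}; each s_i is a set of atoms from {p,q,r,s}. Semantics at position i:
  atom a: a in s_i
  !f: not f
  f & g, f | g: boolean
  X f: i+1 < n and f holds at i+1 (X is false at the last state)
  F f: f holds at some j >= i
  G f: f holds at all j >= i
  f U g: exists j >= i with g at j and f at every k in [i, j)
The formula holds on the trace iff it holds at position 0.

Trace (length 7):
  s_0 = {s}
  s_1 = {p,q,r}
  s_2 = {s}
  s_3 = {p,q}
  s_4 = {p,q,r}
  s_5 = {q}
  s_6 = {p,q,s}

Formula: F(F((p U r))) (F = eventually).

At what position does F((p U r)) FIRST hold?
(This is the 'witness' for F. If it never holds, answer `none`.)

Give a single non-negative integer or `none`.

s_0={s}: F((p U r))=True (p U r)=False p=False r=False
s_1={p,q,r}: F((p U r))=True (p U r)=True p=True r=True
s_2={s}: F((p U r))=True (p U r)=False p=False r=False
s_3={p,q}: F((p U r))=True (p U r)=True p=True r=False
s_4={p,q,r}: F((p U r))=True (p U r)=True p=True r=True
s_5={q}: F((p U r))=False (p U r)=False p=False r=False
s_6={p,q,s}: F((p U r))=False (p U r)=False p=True r=False
F(F((p U r))) holds; first witness at position 0.

Answer: 0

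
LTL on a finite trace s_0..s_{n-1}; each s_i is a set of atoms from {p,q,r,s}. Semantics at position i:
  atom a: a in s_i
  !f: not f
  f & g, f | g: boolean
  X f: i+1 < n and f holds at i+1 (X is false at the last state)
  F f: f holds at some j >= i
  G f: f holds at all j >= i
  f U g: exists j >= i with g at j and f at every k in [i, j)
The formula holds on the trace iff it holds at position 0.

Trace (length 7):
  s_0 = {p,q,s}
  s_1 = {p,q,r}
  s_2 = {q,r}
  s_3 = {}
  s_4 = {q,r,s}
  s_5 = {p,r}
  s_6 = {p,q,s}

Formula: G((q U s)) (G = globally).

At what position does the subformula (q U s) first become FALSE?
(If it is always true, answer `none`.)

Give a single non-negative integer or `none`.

Answer: 1

Derivation:
s_0={p,q,s}: (q U s)=True q=True s=True
s_1={p,q,r}: (q U s)=False q=True s=False
s_2={q,r}: (q U s)=False q=True s=False
s_3={}: (q U s)=False q=False s=False
s_4={q,r,s}: (q U s)=True q=True s=True
s_5={p,r}: (q U s)=False q=False s=False
s_6={p,q,s}: (q U s)=True q=True s=True
G((q U s)) holds globally = False
First violation at position 1.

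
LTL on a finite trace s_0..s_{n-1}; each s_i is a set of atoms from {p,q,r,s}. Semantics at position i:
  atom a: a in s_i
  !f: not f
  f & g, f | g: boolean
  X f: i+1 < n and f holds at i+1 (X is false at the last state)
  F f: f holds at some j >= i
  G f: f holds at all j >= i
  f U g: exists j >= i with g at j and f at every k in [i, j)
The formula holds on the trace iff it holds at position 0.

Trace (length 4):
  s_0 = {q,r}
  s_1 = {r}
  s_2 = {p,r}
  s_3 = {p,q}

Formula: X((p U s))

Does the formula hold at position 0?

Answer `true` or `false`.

Answer: false

Derivation:
s_0={q,r}: X((p U s))=False (p U s)=False p=False s=False
s_1={r}: X((p U s))=False (p U s)=False p=False s=False
s_2={p,r}: X((p U s))=False (p U s)=False p=True s=False
s_3={p,q}: X((p U s))=False (p U s)=False p=True s=False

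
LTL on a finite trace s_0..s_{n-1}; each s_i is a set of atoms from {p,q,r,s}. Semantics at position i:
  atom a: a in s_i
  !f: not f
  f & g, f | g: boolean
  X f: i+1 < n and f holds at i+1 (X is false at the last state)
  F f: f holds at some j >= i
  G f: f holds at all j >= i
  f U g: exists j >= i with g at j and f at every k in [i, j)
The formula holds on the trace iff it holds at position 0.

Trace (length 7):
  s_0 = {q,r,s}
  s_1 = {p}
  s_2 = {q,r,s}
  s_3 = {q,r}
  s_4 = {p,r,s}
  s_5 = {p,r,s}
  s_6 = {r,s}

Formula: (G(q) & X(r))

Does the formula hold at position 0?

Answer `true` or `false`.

Answer: false

Derivation:
s_0={q,r,s}: (G(q) & X(r))=False G(q)=False q=True X(r)=False r=True
s_1={p}: (G(q) & X(r))=False G(q)=False q=False X(r)=True r=False
s_2={q,r,s}: (G(q) & X(r))=False G(q)=False q=True X(r)=True r=True
s_3={q,r}: (G(q) & X(r))=False G(q)=False q=True X(r)=True r=True
s_4={p,r,s}: (G(q) & X(r))=False G(q)=False q=False X(r)=True r=True
s_5={p,r,s}: (G(q) & X(r))=False G(q)=False q=False X(r)=True r=True
s_6={r,s}: (G(q) & X(r))=False G(q)=False q=False X(r)=False r=True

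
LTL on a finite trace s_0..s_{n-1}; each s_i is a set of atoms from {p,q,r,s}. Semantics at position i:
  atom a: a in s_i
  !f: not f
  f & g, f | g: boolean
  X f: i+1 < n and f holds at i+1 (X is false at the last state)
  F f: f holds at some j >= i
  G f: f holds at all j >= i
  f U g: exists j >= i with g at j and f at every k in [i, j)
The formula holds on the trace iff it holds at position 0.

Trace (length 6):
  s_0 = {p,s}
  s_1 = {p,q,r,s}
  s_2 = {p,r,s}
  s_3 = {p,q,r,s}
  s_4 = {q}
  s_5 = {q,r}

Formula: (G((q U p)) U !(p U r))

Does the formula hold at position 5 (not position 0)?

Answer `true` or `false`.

s_0={p,s}: (G((q U p)) U !(p U r))=False G((q U p))=False (q U p)=True q=False p=True !(p U r)=False (p U r)=True r=False
s_1={p,q,r,s}: (G((q U p)) U !(p U r))=False G((q U p))=False (q U p)=True q=True p=True !(p U r)=False (p U r)=True r=True
s_2={p,r,s}: (G((q U p)) U !(p U r))=False G((q U p))=False (q U p)=True q=False p=True !(p U r)=False (p U r)=True r=True
s_3={p,q,r,s}: (G((q U p)) U !(p U r))=False G((q U p))=False (q U p)=True q=True p=True !(p U r)=False (p U r)=True r=True
s_4={q}: (G((q U p)) U !(p U r))=True G((q U p))=False (q U p)=False q=True p=False !(p U r)=True (p U r)=False r=False
s_5={q,r}: (G((q U p)) U !(p U r))=False G((q U p))=False (q U p)=False q=True p=False !(p U r)=False (p U r)=True r=True
Evaluating at position 5: result = False

Answer: false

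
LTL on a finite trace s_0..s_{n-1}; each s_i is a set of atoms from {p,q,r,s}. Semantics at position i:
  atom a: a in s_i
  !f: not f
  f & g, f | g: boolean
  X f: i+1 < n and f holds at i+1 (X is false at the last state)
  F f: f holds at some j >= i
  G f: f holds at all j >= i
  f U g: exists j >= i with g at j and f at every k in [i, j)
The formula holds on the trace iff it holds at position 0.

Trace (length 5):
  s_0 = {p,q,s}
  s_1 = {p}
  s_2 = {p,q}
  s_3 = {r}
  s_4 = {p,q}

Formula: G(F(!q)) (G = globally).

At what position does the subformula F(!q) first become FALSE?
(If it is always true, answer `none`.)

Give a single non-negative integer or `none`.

Answer: 4

Derivation:
s_0={p,q,s}: F(!q)=True !q=False q=True
s_1={p}: F(!q)=True !q=True q=False
s_2={p,q}: F(!q)=True !q=False q=True
s_3={r}: F(!q)=True !q=True q=False
s_4={p,q}: F(!q)=False !q=False q=True
G(F(!q)) holds globally = False
First violation at position 4.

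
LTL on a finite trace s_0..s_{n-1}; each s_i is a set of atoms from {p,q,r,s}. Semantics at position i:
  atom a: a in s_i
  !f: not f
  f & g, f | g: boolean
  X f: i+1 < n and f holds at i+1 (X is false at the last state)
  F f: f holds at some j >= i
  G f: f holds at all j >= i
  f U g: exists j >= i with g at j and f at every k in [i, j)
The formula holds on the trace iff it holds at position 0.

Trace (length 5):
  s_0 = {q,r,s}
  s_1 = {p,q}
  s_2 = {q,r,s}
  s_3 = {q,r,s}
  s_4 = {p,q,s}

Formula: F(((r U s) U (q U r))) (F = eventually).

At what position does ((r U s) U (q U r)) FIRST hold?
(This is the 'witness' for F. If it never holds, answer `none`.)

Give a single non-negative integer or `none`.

Answer: 0

Derivation:
s_0={q,r,s}: ((r U s) U (q U r))=True (r U s)=True r=True s=True (q U r)=True q=True
s_1={p,q}: ((r U s) U (q U r))=True (r U s)=False r=False s=False (q U r)=True q=True
s_2={q,r,s}: ((r U s) U (q U r))=True (r U s)=True r=True s=True (q U r)=True q=True
s_3={q,r,s}: ((r U s) U (q U r))=True (r U s)=True r=True s=True (q U r)=True q=True
s_4={p,q,s}: ((r U s) U (q U r))=False (r U s)=True r=False s=True (q U r)=False q=True
F(((r U s) U (q U r))) holds; first witness at position 0.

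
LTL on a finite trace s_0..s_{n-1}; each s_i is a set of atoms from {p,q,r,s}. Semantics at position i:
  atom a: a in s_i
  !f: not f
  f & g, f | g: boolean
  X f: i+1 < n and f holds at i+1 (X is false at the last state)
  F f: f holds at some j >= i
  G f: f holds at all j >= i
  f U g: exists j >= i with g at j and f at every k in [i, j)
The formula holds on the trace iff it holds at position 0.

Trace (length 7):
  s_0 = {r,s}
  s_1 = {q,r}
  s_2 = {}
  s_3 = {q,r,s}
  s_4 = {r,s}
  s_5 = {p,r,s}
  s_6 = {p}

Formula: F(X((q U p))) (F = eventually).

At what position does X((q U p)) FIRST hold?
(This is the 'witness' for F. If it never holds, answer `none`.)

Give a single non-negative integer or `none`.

s_0={r,s}: X((q U p))=False (q U p)=False q=False p=False
s_1={q,r}: X((q U p))=False (q U p)=False q=True p=False
s_2={}: X((q U p))=False (q U p)=False q=False p=False
s_3={q,r,s}: X((q U p))=False (q U p)=False q=True p=False
s_4={r,s}: X((q U p))=True (q U p)=False q=False p=False
s_5={p,r,s}: X((q U p))=True (q U p)=True q=False p=True
s_6={p}: X((q U p))=False (q U p)=True q=False p=True
F(X((q U p))) holds; first witness at position 4.

Answer: 4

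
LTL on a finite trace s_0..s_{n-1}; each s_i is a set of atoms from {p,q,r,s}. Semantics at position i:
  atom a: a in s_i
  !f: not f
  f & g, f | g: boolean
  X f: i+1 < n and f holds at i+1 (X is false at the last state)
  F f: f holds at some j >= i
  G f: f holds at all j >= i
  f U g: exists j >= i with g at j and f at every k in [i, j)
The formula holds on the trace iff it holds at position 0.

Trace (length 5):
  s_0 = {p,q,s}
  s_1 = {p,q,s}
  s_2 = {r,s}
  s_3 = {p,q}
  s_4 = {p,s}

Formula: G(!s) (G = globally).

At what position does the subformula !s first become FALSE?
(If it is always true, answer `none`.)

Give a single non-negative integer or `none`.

Answer: 0

Derivation:
s_0={p,q,s}: !s=False s=True
s_1={p,q,s}: !s=False s=True
s_2={r,s}: !s=False s=True
s_3={p,q}: !s=True s=False
s_4={p,s}: !s=False s=True
G(!s) holds globally = False
First violation at position 0.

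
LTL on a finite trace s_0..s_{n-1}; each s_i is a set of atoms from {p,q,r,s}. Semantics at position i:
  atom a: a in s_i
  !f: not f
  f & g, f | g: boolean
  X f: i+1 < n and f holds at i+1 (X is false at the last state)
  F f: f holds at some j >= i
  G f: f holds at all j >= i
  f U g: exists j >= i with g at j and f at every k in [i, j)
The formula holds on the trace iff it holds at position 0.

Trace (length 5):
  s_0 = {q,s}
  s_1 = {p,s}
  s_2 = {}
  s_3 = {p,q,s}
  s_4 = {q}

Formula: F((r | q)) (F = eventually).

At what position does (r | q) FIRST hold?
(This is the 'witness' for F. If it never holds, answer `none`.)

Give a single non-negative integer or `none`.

s_0={q,s}: (r | q)=True r=False q=True
s_1={p,s}: (r | q)=False r=False q=False
s_2={}: (r | q)=False r=False q=False
s_3={p,q,s}: (r | q)=True r=False q=True
s_4={q}: (r | q)=True r=False q=True
F((r | q)) holds; first witness at position 0.

Answer: 0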